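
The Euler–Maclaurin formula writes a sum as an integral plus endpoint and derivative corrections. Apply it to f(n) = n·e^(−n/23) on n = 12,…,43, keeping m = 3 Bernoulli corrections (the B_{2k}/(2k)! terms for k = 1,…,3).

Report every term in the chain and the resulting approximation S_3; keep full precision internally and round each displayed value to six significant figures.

∫_12^43 x·e^(−x/23) dx evaluates to 243.696.
½[f(12) + f(43)] = ½[7.12185 + 6.63020] = 6.87602.
So far: 250.572.
k=1: B_{2}/(2)! × [f^{(1)}(43) − f^{(1)}(12)] = 1/12 × (-0.134079 − 0.283842) = -0.0348267.
After k=1: 250.537.
k=2: B_{4}/(4)! × [f^{(3)}(43) − f^{(3)}(12)] = −1/720 × (0.000329494 − 0.00278037) = 3.40400e-06.
After k=2: 250.537.
k=3: B_{6}/(6)! × [f^{(5)}(43) − f^{(5)}(12)] = 1/30240 × (1.72485e-06 − 9.49751e-06) = -2.57032e-10.

S_3 ≈ 250.537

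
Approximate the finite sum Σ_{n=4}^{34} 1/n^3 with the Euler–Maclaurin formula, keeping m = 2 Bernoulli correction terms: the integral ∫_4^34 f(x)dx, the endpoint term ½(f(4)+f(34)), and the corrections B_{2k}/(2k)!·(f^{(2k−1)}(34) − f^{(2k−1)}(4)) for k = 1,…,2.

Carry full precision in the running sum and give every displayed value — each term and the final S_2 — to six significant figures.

S_2 ≈ 0.0395987

Integral: ∫_4^34 1/x^3 dx = 0.0308175.
Endpoint term: (f(4) + f(34))/2 = (0.0156250 + 2.54427e-05)/2 = 0.00782522.
Integral + boundary = 0.0386427.
Order-1 term: 1/12 · (-2.24494e-06 − (-0.0117188)) = 0.000976375.
Partial sum through k=1: 0.0396191.
Order-2 term: −1/720 · (-3.88399e-08 − (-0.0146484)) = -2.03450e-05.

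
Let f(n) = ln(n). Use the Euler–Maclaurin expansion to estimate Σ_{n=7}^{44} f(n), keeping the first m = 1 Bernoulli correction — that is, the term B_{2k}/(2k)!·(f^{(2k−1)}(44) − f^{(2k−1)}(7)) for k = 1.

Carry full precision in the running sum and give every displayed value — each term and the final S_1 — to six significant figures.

∫_7^44 ln(x) dx evaluates to 115.883.
½[f(7) + f(44)] = ½[1.94591 + 3.78419] = 2.86505.
Integral + boundary = 118.748.
k=1: B_{2}/(2)! × [f^{(1)}(44) − f^{(1)}(7)] = 1/12 × (0.0227273 − 0.142857) = -0.0100108.

S_1 ≈ 118.738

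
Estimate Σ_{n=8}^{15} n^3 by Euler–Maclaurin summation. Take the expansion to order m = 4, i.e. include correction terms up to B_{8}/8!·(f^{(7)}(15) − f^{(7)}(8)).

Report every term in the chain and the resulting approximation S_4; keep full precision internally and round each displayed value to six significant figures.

S_4 ≈ 13616.0

∫_8^15 x^3 dx evaluates to 11632.2.
Endpoint term: (f(8) + f(15))/2 = (512.000 + 3375.00)/2 = 1943.50.
Integral + boundary = 13575.8.
Correction k=1: B_{2}/2! · (f^{(1)}(15) − f^{(1)}(8)) = 1/12 · (675.000 − 192.000) = 40.2500.
Running total after k=1: 13616.0.
Correction k=2: B_{4}/4! · (f^{(3)}(15) − f^{(3)}(8)) = −1/720 · (6.00000 − 6.00000) = 0.00000.
Running total after k=2: 13616.0.
Correction k=3: B_{6}/6! · (f^{(5)}(15) − f^{(5)}(8)) = 1/30240 · (0.00000 − 0.00000) = 0.00000.
Running total after k=3: 13616.0.
Correction k=4: B_{8}/8! · (f^{(7)}(15) − f^{(7)}(8)) = −1/1209600 · (0.00000 − 0.00000) = 0.00000.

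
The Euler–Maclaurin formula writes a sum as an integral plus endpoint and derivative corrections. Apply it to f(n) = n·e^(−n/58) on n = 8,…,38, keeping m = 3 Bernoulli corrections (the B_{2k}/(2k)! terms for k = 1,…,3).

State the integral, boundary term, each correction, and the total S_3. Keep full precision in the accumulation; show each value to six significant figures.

S_3 ≈ 456.346

Integral: ∫_8^38 x·e^(−x/58) dx = 443.041.
Endpoint term: (f(8) + f(38))/2 = (6.96927 + 19.7354)/2 = 13.3523.
So far: 456.393.
Correction k=1: B_{2}/2! · (f^{(1)}(38) − f^{(1)}(8)) = 1/12 · (0.179087 − 0.750999) = -0.0476593.
After k=1: 456.346.
Correction k=2: B_{4}/4! · (f^{(3)}(38) − f^{(3)}(8)) = −1/720 · (0.000362007 − 0.000741176) = 5.26624e-07.
After k=2: 456.346.
Correction k=3: B_{6}/6! · (f^{(5)}(38) − f^{(5)}(8)) = 1/30240 · (1.99399e-07 − 3.74288e-07) = -5.78338e-12.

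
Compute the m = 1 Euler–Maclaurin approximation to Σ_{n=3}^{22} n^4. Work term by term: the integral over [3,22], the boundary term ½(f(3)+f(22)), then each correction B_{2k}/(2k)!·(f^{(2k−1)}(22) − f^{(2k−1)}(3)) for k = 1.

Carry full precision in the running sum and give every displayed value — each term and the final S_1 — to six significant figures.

The integral term ∫_3^22 x^4 dx = 1.03068e+06.
½[f(3) + f(22)] = ½[81.0000 + 234256] = 117168.
Running total after boundary: 1.14785e+06.
k=1: B_{2}/(2)! × [f^{(1)}(22) − f^{(1)}(3)] = 1/12 × (42592.0 − 108.000) = 3540.33.

S_1 ≈ 1.15139e+06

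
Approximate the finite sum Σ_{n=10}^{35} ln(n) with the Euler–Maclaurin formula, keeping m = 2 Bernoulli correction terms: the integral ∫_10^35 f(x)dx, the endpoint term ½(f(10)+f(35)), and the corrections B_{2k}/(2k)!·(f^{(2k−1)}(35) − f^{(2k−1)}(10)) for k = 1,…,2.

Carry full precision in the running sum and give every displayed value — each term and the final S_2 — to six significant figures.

S_2 ≈ 79.3343

The integral term ∫_10^35 ln(x) dx = 76.4113.
Boundary: ½(f(10) + f(35)) = ½(2.30259 + 3.55535) = 2.92897.
Integral + boundary = 79.3403.
Order-1 term: 1/12 · (0.0285714 − 0.100000) = -0.00595238.
Running total after k=1: 79.3343.
Order-2 term: −1/720 · (4.66472e-05 − 0.00200000) = 2.71299e-06.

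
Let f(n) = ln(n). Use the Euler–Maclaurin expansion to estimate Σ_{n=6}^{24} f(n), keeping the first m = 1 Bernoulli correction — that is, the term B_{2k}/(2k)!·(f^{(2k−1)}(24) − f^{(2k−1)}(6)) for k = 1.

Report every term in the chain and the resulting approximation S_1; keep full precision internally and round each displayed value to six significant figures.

∫_6^24 ln(x) dx evaluates to 47.5227.
½[f(6) + f(24)] = ½[1.79176 + 3.17805] = 2.48491.
Running total after boundary: 50.0076.
Correction k=1: B_{2}/2! · (f^{(1)}(24) − f^{(1)}(6)) = 1/12 · (0.0416667 − 0.166667) = -0.0104167.

S_1 ≈ 49.9972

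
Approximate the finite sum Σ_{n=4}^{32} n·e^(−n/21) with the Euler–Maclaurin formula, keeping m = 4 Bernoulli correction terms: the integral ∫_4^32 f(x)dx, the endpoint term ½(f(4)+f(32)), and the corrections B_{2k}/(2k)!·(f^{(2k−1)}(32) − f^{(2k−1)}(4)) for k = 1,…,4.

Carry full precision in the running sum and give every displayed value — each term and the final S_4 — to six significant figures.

S_4 ≈ 196.520

∫_4^32 x·e^(−x/21) dx evaluates to 191.446.
Boundary: ½(f(4) + f(32)) = ½(3.30626 + 6.97217) = 5.13922.
Integral + boundary = 196.585.
Order-1 term: 1/12 · (-0.114128 − 0.669124) = -0.0652710.
After k=1: 196.520.
Order-2 term: −1/720 · (0.000729326 − 0.00526588) = 6.30078e-06.
After k=2: 196.520.
Order-3 term: 1/30240 · (3.89443e-06 − 2.04410e-05) = -5.47175e-10.
After k=3: 196.520.
Order-4 term: −1/1209600 · (1.39117e-08 − 6.56263e-08) = 4.27535e-14.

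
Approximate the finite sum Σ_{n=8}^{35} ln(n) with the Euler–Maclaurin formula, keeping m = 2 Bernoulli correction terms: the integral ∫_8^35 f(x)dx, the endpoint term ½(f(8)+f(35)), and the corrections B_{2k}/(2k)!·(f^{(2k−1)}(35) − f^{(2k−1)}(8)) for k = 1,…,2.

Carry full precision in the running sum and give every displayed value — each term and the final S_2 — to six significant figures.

Integral: ∫_8^35 ln(x) dx = 80.8016.
Endpoint term: (f(8) + f(35))/2 = (2.07944 + 3.55535)/2 = 2.81739.
Running total after boundary: 83.6190.
Order-1 term: 1/12 · (0.0285714 − 0.125000) = -0.00803571.
After k=1: 83.6110.
Order-2 term: −1/720 · (4.66472e-05 − 0.00390625) = 5.36056e-06.

S_2 ≈ 83.6110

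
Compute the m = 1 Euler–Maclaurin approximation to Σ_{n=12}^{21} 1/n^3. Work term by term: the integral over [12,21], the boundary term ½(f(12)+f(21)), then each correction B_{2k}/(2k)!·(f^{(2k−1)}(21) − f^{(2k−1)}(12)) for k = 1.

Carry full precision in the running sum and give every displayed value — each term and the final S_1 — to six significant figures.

The integral term ∫_12^21 1/x^3 dx = 0.00233844.
Boundary: ½(f(12) + f(21)) = ½(0.000578704 + 0.000107980) = 0.000343342.
So far: 0.00268178.
Correction k=1: B_{2}/2! · (f^{(1)}(21) − f^{(1)}(12)) = 1/12 · (-1.54257e-05 − (-0.000144676)) = 1.07709e-05.

S_1 ≈ 0.00269255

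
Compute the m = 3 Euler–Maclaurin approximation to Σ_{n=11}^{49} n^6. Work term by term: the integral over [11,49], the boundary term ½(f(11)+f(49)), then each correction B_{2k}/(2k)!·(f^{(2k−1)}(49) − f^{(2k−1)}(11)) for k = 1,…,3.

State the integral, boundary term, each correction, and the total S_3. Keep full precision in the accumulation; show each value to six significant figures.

Integral: ∫_11^49 x^6 dx = 9.68862e+10.
½[f(11) + f(49)] = ½[1.77156e+06 + 1.38413e+10] = 6.92153e+09.
Running total after boundary: 1.03808e+11.
Order-1 term: 1/12 · (1.69485e+09 − 966306) = 1.41157e+08.
Running total after k=1: 1.03949e+11.
Order-2 term: −1/720 · (1.41179e+07 − 159720) = -19386.3.
Running total after k=2: 1.03949e+11.
Order-3 term: 1/30240 · (35280.0 − 7920.00) = 0.904762.

S_3 ≈ 1.03949e+11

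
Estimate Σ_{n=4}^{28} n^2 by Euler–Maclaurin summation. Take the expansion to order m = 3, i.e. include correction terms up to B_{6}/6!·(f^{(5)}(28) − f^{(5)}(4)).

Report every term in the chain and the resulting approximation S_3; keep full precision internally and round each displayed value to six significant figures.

S_3 ≈ 7700.00

Integral: ∫_4^28 x^2 dx = 7296.00.
½[f(4) + f(28)] = ½[16.0000 + 784.000] = 400.000.
Integral + boundary = 7696.00.
Order-1 term: 1/12 · (56.0000 − 8.00000) = 4.00000.
Running total after k=1: 7700.00.
Order-2 term: −1/720 · (0.00000 − 0.00000) = 0.00000.
Running total after k=2: 7700.00.
Order-3 term: 1/30240 · (0.00000 − 0.00000) = 0.00000.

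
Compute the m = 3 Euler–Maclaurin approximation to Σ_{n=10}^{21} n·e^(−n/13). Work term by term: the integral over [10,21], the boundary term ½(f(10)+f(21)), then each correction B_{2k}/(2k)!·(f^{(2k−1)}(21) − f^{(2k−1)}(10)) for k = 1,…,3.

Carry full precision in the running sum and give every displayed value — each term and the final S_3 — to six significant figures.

S_3 ≈ 55.0569

∫_10^21 x·e^(−x/13) dx evaluates to 50.6716.
½[f(10) + f(21)] = ½[4.63369 + 4.17510] = 4.40440.
Integral + boundary = 55.0760.
Correction k=1: B_{2}/2! · (f^{(1)}(21) − f^{(1)}(10)) = 1/12 · (-0.122347 − 0.106931) = -0.0191065.
After k=1: 55.0569.
Correction k=2: B_{4}/4! · (f^{(3)}(21) − f^{(3)}(10)) = −1/720 · (0.00162888 − 0.00611639) = 6.23265e-06.
After k=2: 55.0569.
Correction k=3: B_{6}/6! · (f^{(5)}(21) − f^{(5)}(10)) = 1/30240 · (2.35604e-05 − 6.86394e-05) = -1.49071e-09.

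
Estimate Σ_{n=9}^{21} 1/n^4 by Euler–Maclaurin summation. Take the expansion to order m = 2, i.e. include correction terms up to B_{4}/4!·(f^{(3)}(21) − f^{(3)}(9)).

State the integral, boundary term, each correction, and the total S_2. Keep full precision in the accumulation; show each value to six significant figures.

The integral term ∫_9^21 1/x^4 dx = 0.000421254.
Boundary: ½(f(9) + f(21)) = ½(0.000152416 + 5.14189e-06) = 7.87788e-05.
Running total after boundary: 0.000500033.
k=1: B_{2}/(2)! × [f^{(1)}(21) − f^{(1)}(9)] = 1/12 × (-9.79408e-07 − (-6.77404e-05)) = 5.56341e-06.
Running total after k=1: 0.000505596.
k=2: B_{4}/(4)! × [f^{(3)}(21) − f^{(3)}(9)] = −1/720 × (-6.66264e-08 − (-2.50890e-05)) = -3.47533e-08.

S_2 ≈ 0.000505562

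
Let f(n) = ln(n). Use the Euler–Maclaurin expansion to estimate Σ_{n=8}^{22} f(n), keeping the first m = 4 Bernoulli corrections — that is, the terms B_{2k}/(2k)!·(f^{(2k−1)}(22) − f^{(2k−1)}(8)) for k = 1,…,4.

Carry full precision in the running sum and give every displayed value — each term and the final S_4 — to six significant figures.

S_4 ≈ 39.9460

Integral: ∫_8^22 ln(x) dx = 37.3674.
Boundary: ½(f(8) + f(22)) = ½(2.07944 + 3.09104) = 2.58524.
Running total after boundary: 39.9526.
Order-1 term: 1/12 · (0.0454545 − 0.125000) = -0.00662879.
Running total after k=1: 39.9460.
Order-2 term: −1/720 · (0.000187829 − 0.00390625) = 5.16447e-06.
Running total after k=2: 39.9460.
Order-3 term: 1/30240 · (4.65691e-06 − 0.000732422) = -2.40663e-08.
Running total after k=3: 39.9460.
Order-4 term: −1/1209600 · (2.88651e-07 − 0.000343323) = 2.83593e-10.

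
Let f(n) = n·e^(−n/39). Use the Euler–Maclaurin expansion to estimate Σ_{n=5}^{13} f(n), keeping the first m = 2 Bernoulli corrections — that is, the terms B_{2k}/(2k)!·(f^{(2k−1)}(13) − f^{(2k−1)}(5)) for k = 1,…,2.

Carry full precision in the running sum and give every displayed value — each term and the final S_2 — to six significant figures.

S_2 ≈ 63.2258

Integral: ∫_5^13 x·e^(−x/39) dx = 56.3932.
Endpoint term: (f(5) + f(13))/2 = (4.39836 + 9.31491)/2 = 6.85664.
Running total after boundary: 63.2499.
Correction k=1: B_{2}/2! · (f^{(1)}(13) − f^{(1)}(5)) = 1/12 · (0.477688 − 0.766894) = -0.0241006.
Partial sum through k=1: 63.2258.
Correction k=2: B_{4}/4! · (f^{(3)}(13) − f^{(3)}(5)) = −1/720 · (0.00125625 − 0.00166091) = 5.62030e-07.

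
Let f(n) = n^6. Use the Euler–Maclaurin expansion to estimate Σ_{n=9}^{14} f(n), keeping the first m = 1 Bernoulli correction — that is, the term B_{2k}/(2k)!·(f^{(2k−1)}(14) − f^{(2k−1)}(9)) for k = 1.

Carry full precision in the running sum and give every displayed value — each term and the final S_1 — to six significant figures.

S_1 ≈ 1.86457e+07

Integral: ∫_9^14 x^6 dx = 1.43758e+07.
Endpoint term: (f(9) + f(14))/2 = (531441 + 7.52954e+06)/2 = 4.03049e+06.
Integral + boundary = 1.84063e+07.
Order-1 term: 1/12 · (3.22694e+06 − 354294) = 239388.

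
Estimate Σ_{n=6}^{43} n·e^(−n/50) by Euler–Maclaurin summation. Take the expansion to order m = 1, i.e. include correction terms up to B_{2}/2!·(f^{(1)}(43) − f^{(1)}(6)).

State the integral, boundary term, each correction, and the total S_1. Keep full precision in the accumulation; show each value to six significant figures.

S_1 ≈ 527.372

∫_6^43 x·e^(−x/50) dx evaluates to 515.674.
Boundary: ½(f(6) + f(43)) = ½(5.32152 + 18.1960) = 11.7587.
Running total after boundary: 527.432.
Correction k=1: B_{2}/2! · (f^{(1)}(43) − f^{(1)}(6)) = 1/12 · (0.0592427 − 0.780490) = -0.0601039.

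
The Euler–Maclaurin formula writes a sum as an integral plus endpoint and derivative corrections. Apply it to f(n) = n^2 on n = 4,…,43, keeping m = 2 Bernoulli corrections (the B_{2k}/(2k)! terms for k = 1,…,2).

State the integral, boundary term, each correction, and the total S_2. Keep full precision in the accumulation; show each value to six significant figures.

The integral term ∫_4^43 x^2 dx = 26481.0.
Boundary: ½(f(4) + f(43)) = ½(16.0000 + 1849.00) = 932.500.
Running total after boundary: 27413.5.
Correction k=1: B_{2}/2! · (f^{(1)}(43) − f^{(1)}(4)) = 1/12 · (86.0000 − 8.00000) = 6.50000.
Running total after k=1: 27420.0.
Correction k=2: B_{4}/4! · (f^{(3)}(43) − f^{(3)}(4)) = −1/720 · (0.00000 − 0.00000) = 0.00000.

S_2 ≈ 27420.0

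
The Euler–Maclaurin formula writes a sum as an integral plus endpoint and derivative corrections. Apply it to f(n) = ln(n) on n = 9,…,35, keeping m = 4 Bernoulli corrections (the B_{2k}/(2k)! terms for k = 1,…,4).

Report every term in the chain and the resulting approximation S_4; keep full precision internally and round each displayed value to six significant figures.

Integral: ∫_9^35 ln(x) dx = 78.6622.
Endpoint term: (f(9) + f(35))/2 = (2.19722 + 3.55535)/2 = 2.87629.
Running total after boundary: 81.5384.
Correction k=1: B_{2}/2! · (f^{(1)}(35) − f^{(1)}(9)) = 1/12 · (0.0285714 − 0.111111) = -0.00687831.
Partial sum through k=1: 81.5316.
Correction k=2: B_{4}/4! · (f^{(3)}(35) − f^{(3)}(9)) = −1/720 · (4.66472e-05 − 0.00274348) = 3.74561e-06.
Partial sum through k=2: 81.5316.
Correction k=3: B_{6}/6! · (f^{(5)}(35) − f^{(5)}(9)) = 1/30240 · (4.56952e-07 − 0.000406442) = -1.34254e-08.
Partial sum through k=3: 81.5316.
Correction k=4: B_{8}/8! · (f^{(7)}(35) − f^{(7)}(9)) = −1/1209600 · (1.11907e-08 − 0.000150534) = 1.24440e-10.

S_4 ≈ 81.5316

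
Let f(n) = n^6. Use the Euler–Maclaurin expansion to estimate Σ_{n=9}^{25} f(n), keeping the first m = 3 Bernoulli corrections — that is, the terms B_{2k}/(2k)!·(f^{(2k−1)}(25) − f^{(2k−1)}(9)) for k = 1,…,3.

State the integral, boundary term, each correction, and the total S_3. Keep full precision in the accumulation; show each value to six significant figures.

The integral term ∫_9^25 x^6 dx = 8.71248e+08.
½[f(9) + f(25)] = ½[531441 + 2.44141e+08] = 1.22336e+08.
Running total after boundary: 9.93584e+08.
k=1: B_{2}/(2)! × [f^{(1)}(25) − f^{(1)}(9)] = 1/12 × (5.85938e+07 − 354294) = 4.85329e+06.
After k=1: 9.98437e+08.
k=2: B_{4}/(4)! × [f^{(3)}(25) − f^{(3)}(9)] = −1/720 × (1.87500e+06 − 87480.0) = -2482.67.
After k=2: 9.98434e+08.
k=3: B_{6}/(6)! × [f^{(5)}(25) − f^{(5)}(9)] = 1/30240 × (18000.0 − 6480.00) = 0.380952.

S_3 ≈ 9.98434e+08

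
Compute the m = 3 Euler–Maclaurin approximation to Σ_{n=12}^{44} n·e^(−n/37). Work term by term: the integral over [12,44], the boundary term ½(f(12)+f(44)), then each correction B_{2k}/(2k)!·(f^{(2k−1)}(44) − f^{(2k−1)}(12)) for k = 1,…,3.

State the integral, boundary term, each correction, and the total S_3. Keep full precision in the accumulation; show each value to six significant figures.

The integral term ∫_12^44 x·e^(−x/37) dx = 398.337.
Boundary: ½(f(12) + f(44)) = ½(8.67619 + 13.3966) = 11.0364.
So far: 409.373.
Correction k=1: B_{2}/2! · (f^{(1)}(44) − f^{(1)}(12)) = 1/12 · (-0.0576021 − 0.488524) = -0.0455105.
Partial sum through k=1: 409.328.
Correction k=2: B_{4}/4! · (f^{(3)}(44) − f^{(3)}(12)) = −1/720 · (0.000402728 − 0.00141312) = 1.40332e-06.
Partial sum through k=2: 409.328.
Correction k=3: B_{6}/6! · (f^{(5)}(44) − f^{(5)}(12)) = 1/30240 · (6.19088e-07 − 1.80379e-06) = -3.91766e-11.

S_3 ≈ 409.328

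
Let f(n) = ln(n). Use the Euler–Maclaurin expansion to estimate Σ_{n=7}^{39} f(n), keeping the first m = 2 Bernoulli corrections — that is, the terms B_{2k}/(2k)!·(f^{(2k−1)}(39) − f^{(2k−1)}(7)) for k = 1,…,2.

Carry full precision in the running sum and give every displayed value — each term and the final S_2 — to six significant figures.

The integral term ∫_7^39 ln(x) dx = 97.2575.
Endpoint term: (f(7) + f(39))/2 = (1.94591 + 3.66356)/2 = 2.80474.
So far: 100.062.
Order-1 term: 1/12 · (0.0256410 − 0.142857) = -0.00976801.
Partial sum through k=1: 100.053.
Order-2 term: −1/720 · (3.37160e-05 − 0.00583090) = 8.05165e-06.

S_2 ≈ 100.053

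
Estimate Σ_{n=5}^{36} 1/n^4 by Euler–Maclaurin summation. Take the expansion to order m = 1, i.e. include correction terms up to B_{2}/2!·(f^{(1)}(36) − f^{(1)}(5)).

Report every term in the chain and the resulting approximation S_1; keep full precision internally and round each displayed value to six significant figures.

The integral term ∫_5^36 1/x^4 dx = 0.00265952.
Boundary: ½(f(5) + f(36)) = ½(0.00160000 + 5.95374e-07) = 0.000800298.
Integral + boundary = 0.00345982.
Order-1 term: 1/12 · (-6.61527e-08 − (-0.00128000)) = 0.000106661.

S_1 ≈ 0.00356648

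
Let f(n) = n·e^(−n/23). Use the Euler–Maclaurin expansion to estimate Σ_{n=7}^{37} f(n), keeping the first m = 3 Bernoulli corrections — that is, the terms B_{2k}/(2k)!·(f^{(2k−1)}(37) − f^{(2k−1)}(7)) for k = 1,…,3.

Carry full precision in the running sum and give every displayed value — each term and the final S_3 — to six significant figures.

∫_7^37 x·e^(−x/23) dx evaluates to 232.742.
Boundary: ½(f(7) + f(37)) = ½(5.16323 + 7.40549) = 6.28436.
Running total after boundary: 239.026.
Correction k=1: B_{2}/2! · (f^{(1)}(37) − f^{(1)}(7)) = 1/12 · (-0.121830 − 0.513116) = -0.0529121.
After k=1: 238.973.
Correction k=2: B_{4}/4! · (f^{(3)}(37) − f^{(3)}(7)) = −1/720 · (0.000526404 − 0.00375865) = 4.48923e-06.
After k=2: 238.973.
Correction k=3: B_{6}/6! · (f^{(5)}(37) − f^{(5)}(7)) = 1/30240 · (2.42554e-06 − 1.23768e-05) = -3.29076e-10.

S_3 ≈ 238.973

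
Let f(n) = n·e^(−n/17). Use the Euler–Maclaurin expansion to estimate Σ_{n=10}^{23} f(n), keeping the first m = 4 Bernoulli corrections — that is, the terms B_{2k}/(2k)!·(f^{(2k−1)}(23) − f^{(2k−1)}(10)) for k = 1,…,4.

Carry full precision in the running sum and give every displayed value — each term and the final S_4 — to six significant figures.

S_4 ≈ 84.8424

Integral: ∫_10^23 x·e^(−x/17) dx = 79.1200.
Boundary: ½(f(10) + f(23)) = ½(5.55306 + 5.94501) = 5.74904.
So far: 84.8690.
k=1: B_{2}/(2)! × [f^{(1)}(23) − f^{(1)}(10)] = 1/12 × (-0.0912279 − 0.228656) = -0.0266570.
After k=1: 84.8423.
k=2: B_{4}/(4)! × [f^{(3)}(23) − f^{(3)}(10)] = −1/720 × (0.00147311 − 0.00463415) = 4.39032e-06.
After k=2: 84.8424.
k=3: B_{6}/(6)! × [f^{(5)}(23) − f^{(5)}(10)] = 1/30240 × (1.12868e-05 − 2.93325e-05) = -5.96749e-10.
After k=3: 84.8424.
k=4: B_{8}/(8)! × [f^{(7)}(23) − f^{(7)}(10)] = −1/1209600 × (6.04719e-08 − 1.47508e-07) = 7.19547e-14.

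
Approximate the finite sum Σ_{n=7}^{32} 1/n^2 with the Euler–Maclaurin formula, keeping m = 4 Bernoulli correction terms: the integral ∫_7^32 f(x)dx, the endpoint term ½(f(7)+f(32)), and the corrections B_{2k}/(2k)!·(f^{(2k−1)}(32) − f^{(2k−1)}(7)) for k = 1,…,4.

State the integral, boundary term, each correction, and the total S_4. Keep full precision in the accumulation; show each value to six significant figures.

S_4 ≈ 0.122778

The integral term ∫_7^32 1/x^2 dx = 0.111607.
½[f(7) + f(32)] = ½[0.0204082 + 0.000976562] = 0.0106924.
Running total after boundary: 0.122300.
Order-1 term: 1/12 · (-6.10352e-05 − (-0.00583090)) = 0.000480822.
Running total after k=1: 0.122780.
Order-2 term: −1/720 · (-7.15256e-07 − (-0.00142798)) = -1.98231e-06.
Running total after k=2: 0.122778.
Order-3 term: 1/30240 · (-2.09548e-08 − (-0.000874271)) = 2.89104e-08.
Running total after k=3: 0.122778.
Order-4 term: −1/1209600 · (-1.14596e-09 − (-0.000999167)) = -8.26030e-10.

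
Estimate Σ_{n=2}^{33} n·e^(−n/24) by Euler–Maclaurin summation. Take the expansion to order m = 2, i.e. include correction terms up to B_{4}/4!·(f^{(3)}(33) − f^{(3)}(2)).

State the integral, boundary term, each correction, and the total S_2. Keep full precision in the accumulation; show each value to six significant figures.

S_2 ≈ 233.237

The integral term ∫_2^33 x·e^(−x/24) dx = 228.223.
Endpoint term: (f(2) + f(33))/2 = (1.84009 + 8.34371)/2 = 5.09190.
Integral + boundary = 233.315.
Order-1 term: 1/12 · (-0.0948148 − 0.843374) = -0.0781824.
After k=1: 233.237.
Order-2 term: −1/720 · (0.000713306 − 0.00465879) = 5.47984e-06.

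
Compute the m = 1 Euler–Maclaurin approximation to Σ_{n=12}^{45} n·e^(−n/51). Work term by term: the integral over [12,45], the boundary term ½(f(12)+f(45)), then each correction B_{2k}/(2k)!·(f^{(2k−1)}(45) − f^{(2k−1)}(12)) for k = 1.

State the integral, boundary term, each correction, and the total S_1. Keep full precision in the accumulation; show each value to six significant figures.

Integral: ∫_12^45 x·e^(−x/51) dx = 513.353.
Endpoint term: (f(12) + f(45))/2 = (9.48406 + 18.6214)/2 = 14.0527.
Integral + boundary = 527.405.
Order-1 term: 1/12 · (0.0486833 − 0.604376) = -0.0463078.

S_1 ≈ 527.359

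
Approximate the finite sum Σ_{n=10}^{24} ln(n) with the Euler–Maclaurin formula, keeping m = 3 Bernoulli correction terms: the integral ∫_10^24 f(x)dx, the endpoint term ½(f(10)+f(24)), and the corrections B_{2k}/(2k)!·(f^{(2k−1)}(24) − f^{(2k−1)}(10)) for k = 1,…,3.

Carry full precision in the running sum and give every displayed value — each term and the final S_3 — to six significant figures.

Integral: ∫_10^24 ln(x) dx = 39.2474.
½[f(10) + f(24)] = ½[2.30259 + 3.17805] = 2.74032.
So far: 41.9878.
k=1: B_{2}/(2)! × [f^{(1)}(24) − f^{(1)}(10)] = 1/12 × (0.0416667 − 0.100000) = -0.00486111.
Running total after k=1: 41.9829.
k=2: B_{4}/(4)! × [f^{(3)}(24) − f^{(3)}(10)] = −1/720 × (0.000144676 − 0.00200000) = 2.57684e-06.
Running total after k=2: 41.9829.
k=3: B_{6}/(6)! × [f^{(5)}(24) − f^{(5)}(10)] = 1/30240 × (3.01408e-06 − 0.000240000) = -7.83684e-09.

S_3 ≈ 41.9829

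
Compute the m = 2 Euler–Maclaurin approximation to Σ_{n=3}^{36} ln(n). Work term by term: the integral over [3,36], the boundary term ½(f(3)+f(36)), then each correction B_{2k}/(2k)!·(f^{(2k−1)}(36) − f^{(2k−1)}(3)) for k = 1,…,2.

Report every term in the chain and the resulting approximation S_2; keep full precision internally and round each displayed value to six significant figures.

The integral term ∫_3^36 ln(x) dx = 92.7108.
Boundary: ½(f(3) + f(36)) = ½(1.09861 + 3.58352) = 2.34107.
So far: 95.0519.
Order-1 term: 1/12 · (0.0277778 − 0.333333) = -0.0254630.
Partial sum through k=1: 95.0264.
Order-2 term: −1/720 · (4.28669e-05 − 0.0740741) = 0.000102821.

S_2 ≈ 95.0266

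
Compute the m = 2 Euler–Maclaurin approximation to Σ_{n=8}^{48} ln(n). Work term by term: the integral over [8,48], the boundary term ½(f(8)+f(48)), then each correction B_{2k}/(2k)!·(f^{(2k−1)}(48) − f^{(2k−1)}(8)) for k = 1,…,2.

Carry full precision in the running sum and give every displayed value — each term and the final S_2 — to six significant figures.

S_2 ≈ 132.149

The integral term ∫_8^48 ln(x) dx = 129.182.
Endpoint term: (f(8) + f(48))/2 = (2.07944 + 3.87120)/2 = 2.97532.
Integral + boundary = 132.157.
Correction k=1: B_{2}/2! · (f^{(1)}(48) − f^{(1)}(8)) = 1/12 · (0.0208333 − 0.125000) = -0.00868056.
After k=1: 132.149.
Correction k=2: B_{4}/4! · (f^{(3)}(48) − f^{(3)}(8)) = −1/720 · (1.80845e-05 − 0.00390625) = 5.40023e-06.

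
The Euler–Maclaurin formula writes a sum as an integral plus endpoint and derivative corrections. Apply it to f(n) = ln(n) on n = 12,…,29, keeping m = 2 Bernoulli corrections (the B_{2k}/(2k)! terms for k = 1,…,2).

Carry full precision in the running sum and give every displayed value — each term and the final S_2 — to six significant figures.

Integral: ∫_12^29 ln(x) dx = 50.8327.
½[f(12) + f(29)] = ½[2.48491 + 3.36730] = 2.92610.
Integral + boundary = 53.7588.
Correction k=1: B_{2}/2! · (f^{(1)}(29) − f^{(1)}(12)) = 1/12 · (0.0344828 − 0.0833333) = -0.00407088.
Running total after k=1: 53.7547.
Correction k=2: B_{4}/4! · (f^{(3)}(29) − f^{(3)}(12)) = −1/720 · (8.20042e-05 − 0.00115741) = 1.49362e-06.

S_2 ≈ 53.7547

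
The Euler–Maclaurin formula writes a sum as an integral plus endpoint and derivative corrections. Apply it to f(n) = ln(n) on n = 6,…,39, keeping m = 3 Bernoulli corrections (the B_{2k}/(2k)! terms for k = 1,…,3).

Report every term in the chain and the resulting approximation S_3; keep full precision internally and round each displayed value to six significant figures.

The integral term ∫_6^39 ln(x) dx = 99.1283.
Boundary: ½(f(6) + f(39)) = ½(1.79176 + 3.66356) = 2.72766.
Integral + boundary = 101.856.
Order-1 term: 1/12 · (0.0256410 − 0.166667) = -0.0117521.
Running total after k=1: 101.844.
Order-2 term: −1/720 · (3.37160e-05 − 0.00925926) = 1.28133e-05.
Running total after k=2: 101.844.
Order-3 term: 1/30240 · (2.66004e-07 − 0.00308642) = -1.02055e-07.

S_3 ≈ 101.844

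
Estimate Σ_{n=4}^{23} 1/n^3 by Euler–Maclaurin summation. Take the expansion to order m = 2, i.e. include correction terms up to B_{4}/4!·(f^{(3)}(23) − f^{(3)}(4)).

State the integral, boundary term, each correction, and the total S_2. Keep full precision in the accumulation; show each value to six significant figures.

The integral term ∫_4^23 1/x^3 dx = 0.0303048.
Endpoint term: (f(4) + f(23))/2 = (0.0156250 + 8.21895e-05)/2 = 0.00785359.
Integral + boundary = 0.0381584.
k=1: B_{2}/(2)! × [f^{(1)}(23) − f^{(1)}(4)] = 1/12 × (-1.07204e-05 − (-0.0117188)) = 0.000975669.
Partial sum through k=1: 0.0391341.
k=2: B_{4}/(4)! × [f^{(3)}(23) − f^{(3)}(4)] = −1/720 × (-4.05307e-07 − (-0.0146484)) = -2.03445e-05.

S_2 ≈ 0.0391137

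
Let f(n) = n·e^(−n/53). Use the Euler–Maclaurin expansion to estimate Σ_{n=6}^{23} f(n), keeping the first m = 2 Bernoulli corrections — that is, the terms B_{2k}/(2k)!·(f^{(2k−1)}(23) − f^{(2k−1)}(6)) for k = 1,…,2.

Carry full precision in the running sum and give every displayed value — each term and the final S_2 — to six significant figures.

S_2 ≈ 192.508

∫_6^23 x·e^(−x/53) dx evaluates to 182.413.
½[f(6) + f(23)] = ½[5.35779 + 14.9025] = 10.1302.
So far: 192.544.
k=1: B_{2}/(2)! × [f^{(1)}(23) − f^{(1)}(6)] = 1/12 × (0.366757 − 0.791875) = -0.0354265.
After k=1: 192.508.
k=2: B_{4}/(4)! × [f^{(3)}(23) − f^{(3)}(6)] = −1/720 × (0.000591894 − 0.000917695) = 4.52502e-07.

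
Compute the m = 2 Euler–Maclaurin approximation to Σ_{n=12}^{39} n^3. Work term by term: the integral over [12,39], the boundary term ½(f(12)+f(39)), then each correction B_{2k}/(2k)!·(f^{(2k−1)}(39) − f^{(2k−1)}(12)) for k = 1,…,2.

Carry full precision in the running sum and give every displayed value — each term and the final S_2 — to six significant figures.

Integral: ∫_12^39 x^3 dx = 573176.
Boundary: ½(f(12) + f(39)) = ½(1728.00 + 59319.0) = 30523.5.
Running total after boundary: 603700.
Correction k=1: B_{2}/2! · (f^{(1)}(39) − f^{(1)}(12)) = 1/12 · (4563.00 − 432.000) = 344.250.
After k=1: 604044.
Correction k=2: B_{4}/4! · (f^{(3)}(39) − f^{(3)}(12)) = −1/720 · (6.00000 − 6.00000) = 0.00000.

S_2 ≈ 604044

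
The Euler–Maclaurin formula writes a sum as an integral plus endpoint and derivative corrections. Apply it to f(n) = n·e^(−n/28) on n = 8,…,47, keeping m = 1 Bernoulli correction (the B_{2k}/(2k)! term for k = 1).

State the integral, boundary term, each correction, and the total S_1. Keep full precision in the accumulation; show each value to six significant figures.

Integral: ∫_8^47 x·e^(−x/28) dx = 365.544.
½[f(8) + f(47)] = ½[6.01182 + 8.77210] = 7.39196.
So far: 372.936.
k=1: B_{2}/(2)! × [f^{(1)}(47) − f^{(1)}(8)] = 1/12 × (-0.126649 − 0.536769) = -0.0552849.

S_1 ≈ 372.881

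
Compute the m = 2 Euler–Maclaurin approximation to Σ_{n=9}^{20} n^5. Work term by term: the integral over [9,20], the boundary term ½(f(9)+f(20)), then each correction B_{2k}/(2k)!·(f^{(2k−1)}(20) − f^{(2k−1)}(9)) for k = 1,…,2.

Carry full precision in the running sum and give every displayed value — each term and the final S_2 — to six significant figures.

S_2 ≈ 1.22715e+07

The integral term ∫_9^20 x^5 dx = 1.05781e+07.
½[f(9) + f(20)] = ½[59049.0 + 3.20000e+06] = 1.62952e+06.
So far: 1.22076e+07.
k=1: B_{2}/(2)! × [f^{(1)}(20) − f^{(1)}(9)] = 1/12 × (800000 − 32805.0) = 63932.9.
Partial sum through k=1: 1.22716e+07.
k=2: B_{4}/(4)! × [f^{(3)}(20) − f^{(3)}(9)] = −1/720 × (24000.0 − 4860.00) = -26.5833.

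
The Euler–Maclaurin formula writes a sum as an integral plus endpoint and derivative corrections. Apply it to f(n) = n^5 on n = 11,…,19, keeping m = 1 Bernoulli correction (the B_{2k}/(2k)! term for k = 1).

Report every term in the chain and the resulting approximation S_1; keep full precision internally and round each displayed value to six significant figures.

Integral: ∫_11^19 x^5 dx = 7.54572e+06.
Boundary: ½(f(11) + f(19)) = ½(161051 + 2.47610e+06) = 1.31858e+06.
Integral + boundary = 8.86430e+06.
Correction k=1: B_{2}/2! · (f^{(1)}(19) − f^{(1)}(11)) = 1/12 · (651605 − 73205.0) = 48200.0.

S_1 ≈ 8.91250e+06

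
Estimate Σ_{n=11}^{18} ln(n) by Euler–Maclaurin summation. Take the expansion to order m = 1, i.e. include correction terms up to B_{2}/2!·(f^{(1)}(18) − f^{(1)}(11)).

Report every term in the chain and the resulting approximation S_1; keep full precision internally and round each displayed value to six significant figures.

S_1 ≈ 21.2910

The integral term ∫_11^18 ln(x) dx = 18.6498.
½[f(11) + f(18)] = ½[2.39790 + 2.89037] = 2.64413.
Running total after boundary: 21.2940.
Order-1 term: 1/12 · (0.0555556 − 0.0909091) = -0.00294613.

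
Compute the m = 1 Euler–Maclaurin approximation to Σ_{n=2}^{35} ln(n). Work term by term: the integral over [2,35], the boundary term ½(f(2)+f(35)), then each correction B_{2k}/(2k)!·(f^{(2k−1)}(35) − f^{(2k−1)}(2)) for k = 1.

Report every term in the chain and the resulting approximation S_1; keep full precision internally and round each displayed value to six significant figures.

S_1 ≈ 92.1358

∫_2^35 ln(x) dx evaluates to 90.0509.
½[f(2) + f(35)] = ½[0.693147 + 3.55535] = 2.12425.
So far: 92.1751.
Order-1 term: 1/12 · (0.0285714 − 0.500000) = -0.0392857.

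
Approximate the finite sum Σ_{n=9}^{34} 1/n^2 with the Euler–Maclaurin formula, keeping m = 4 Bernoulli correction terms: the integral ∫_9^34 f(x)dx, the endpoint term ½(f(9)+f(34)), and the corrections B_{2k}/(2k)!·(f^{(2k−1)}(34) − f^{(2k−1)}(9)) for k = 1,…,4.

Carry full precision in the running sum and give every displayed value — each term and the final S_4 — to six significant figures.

S_4 ≈ 0.0885285

∫_9^34 1/x^2 dx evaluates to 0.0816993.
½[f(9) + f(34)] = ½[0.0123457 + 0.000865052] = 0.00660537.
Running total after boundary: 0.0883047.
Order-1 term: 1/12 · (-5.08854e-05 − (-0.00274348)) = 0.000224383.
After k=1: 0.0885291.
Order-2 term: −1/720 · (-5.28222e-07 − (-0.000406442)) = -5.63769e-07.
After k=2: 0.0885285.
Order-3 term: 1/30240 · (-1.37082e-08 − (-0.000150534)) = 4.97753e-09.
After k=3: 0.0885285.
Order-4 term: −1/1209600 · (-6.64065e-10 − (-0.000104073)) = -8.60386e-11.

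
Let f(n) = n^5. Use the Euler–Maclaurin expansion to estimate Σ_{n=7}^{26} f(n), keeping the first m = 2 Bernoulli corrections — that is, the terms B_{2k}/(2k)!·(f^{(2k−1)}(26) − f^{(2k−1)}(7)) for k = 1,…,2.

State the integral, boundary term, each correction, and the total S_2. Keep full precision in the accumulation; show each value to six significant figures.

The integral term ∫_7^26 x^5 dx = 5.14664e+07.
½[f(7) + f(26)] = ½[16807.0 + 1.18814e+07] = 5.94909e+06.
Integral + boundary = 5.74154e+07.
Order-1 term: 1/12 · (2.28488e+06 − 12005.0) = 189406.
Partial sum through k=1: 5.76049e+07.
Order-2 term: −1/720 · (40560.0 − 2940.00) = -52.2500.

S_2 ≈ 5.76048e+07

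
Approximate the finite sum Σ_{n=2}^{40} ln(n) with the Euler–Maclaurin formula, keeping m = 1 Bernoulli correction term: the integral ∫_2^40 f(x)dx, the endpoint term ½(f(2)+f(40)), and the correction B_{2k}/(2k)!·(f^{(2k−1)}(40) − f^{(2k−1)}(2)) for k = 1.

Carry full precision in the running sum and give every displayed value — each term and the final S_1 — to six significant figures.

Integral: ∫_2^40 ln(x) dx = 108.169.
½[f(2) + f(40)] = ½[0.693147 + 3.68888] = 2.19101.
So far: 110.360.
Correction k=1: B_{2}/2! · (f^{(1)}(40) − f^{(1)}(2)) = 1/12 · (0.0250000 − 0.500000) = -0.0395833.

S_1 ≈ 110.320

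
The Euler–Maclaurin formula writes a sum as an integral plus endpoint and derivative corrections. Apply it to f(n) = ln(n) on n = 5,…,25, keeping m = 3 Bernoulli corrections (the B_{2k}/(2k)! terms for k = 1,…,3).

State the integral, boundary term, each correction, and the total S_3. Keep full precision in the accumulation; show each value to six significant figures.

Integral: ∫_5^25 ln(x) dx = 52.4247.
Boundary: ½(f(5) + f(25)) = ½(1.60944 + 3.21888) = 2.41416.
Running total after boundary: 54.8389.
k=1: B_{2}/(2)! × [f^{(1)}(25) − f^{(1)}(5)] = 1/12 × (0.0400000 − 0.200000) = -0.0133333.
Partial sum through k=1: 54.8255.
k=2: B_{4}/(4)! × [f^{(3)}(25) − f^{(3)}(5)] = −1/720 × (0.000128000 − 0.0160000) = 2.20444e-05.
Partial sum through k=2: 54.8256.
k=3: B_{6}/(6)! × [f^{(5)}(25) − f^{(5)}(5)] = 1/30240 × (2.45760e-06 − 0.00768000) = -2.53887e-07.

S_3 ≈ 54.8256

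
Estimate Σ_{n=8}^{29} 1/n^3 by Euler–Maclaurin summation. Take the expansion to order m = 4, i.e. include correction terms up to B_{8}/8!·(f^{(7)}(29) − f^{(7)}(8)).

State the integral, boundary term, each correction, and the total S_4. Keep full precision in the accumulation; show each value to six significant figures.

Integral: ∫_8^29 1/x^3 dx = 0.00721797.
Boundary: ½(f(8) + f(29)) = ½(0.00195312 + 4.10021e-05) = 0.000997064.
Integral + boundary = 0.00821503.
Correction k=1: B_{2}/2! · (f^{(1)}(29) − f^{(1)}(8)) = 1/12 · (-4.24160e-06 − (-0.000732422)) = 6.06817e-05.
After k=1: 0.00827571.
Correction k=2: B_{4}/4! · (f^{(3)}(29) − f^{(3)}(8)) = −1/720 · (-1.00870e-07 − (-0.000228882)) = -3.17751e-07.
After k=2: 0.00827540.
Correction k=3: B_{6}/6! · (f^{(5)}(29) − f^{(5)}(8)) = 1/30240 · (-5.03752e-09 − (-0.000150204)) = 4.96689e-09.
After k=3: 0.00827540.
Correction k=4: B_{8}/8! · (f^{(7)}(29) − f^{(7)}(8)) = −1/1209600 · (-4.31274e-10 − (-0.000168979)) = -1.39698e-10.

S_4 ≈ 0.00827540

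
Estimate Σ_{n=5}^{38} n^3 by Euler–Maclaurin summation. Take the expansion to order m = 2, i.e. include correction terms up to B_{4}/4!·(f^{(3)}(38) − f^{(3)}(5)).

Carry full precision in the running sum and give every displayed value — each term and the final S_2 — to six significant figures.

S_2 ≈ 548981

∫_5^38 x^3 dx evaluates to 521128.
Endpoint term: (f(5) + f(38))/2 = (125.000 + 54872.0)/2 = 27498.5.
So far: 548626.
Correction k=1: B_{2}/2! · (f^{(1)}(38) − f^{(1)}(5)) = 1/12 · (4332.00 − 75.0000) = 354.750.
Running total after k=1: 548981.
Correction k=2: B_{4}/4! · (f^{(3)}(38) − f^{(3)}(5)) = −1/720 · (6.00000 − 6.00000) = 0.00000.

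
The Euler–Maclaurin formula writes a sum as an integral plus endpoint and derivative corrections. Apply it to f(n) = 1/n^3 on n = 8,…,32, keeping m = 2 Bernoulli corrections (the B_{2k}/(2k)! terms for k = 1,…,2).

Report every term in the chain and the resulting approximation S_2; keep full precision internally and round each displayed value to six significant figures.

S_2 ≈ 0.00837652

The integral term ∫_8^32 1/x^3 dx = 0.00732422.
½[f(8) + f(32)] = ½[0.00195312 + 3.05176e-05] = 0.000991821.
So far: 0.00831604.
Correction k=1: B_{2}/2! · (f^{(1)}(32) − f^{(1)}(8)) = 1/12 · (-2.86102e-06 − (-0.000732422)) = 6.07967e-05.
Running total after k=1: 0.00837684.
Correction k=2: B_{4}/4! · (f^{(3)}(32) − f^{(3)}(8)) = −1/720 · (-5.58794e-08 − (-0.000228882)) = -3.17814e-07.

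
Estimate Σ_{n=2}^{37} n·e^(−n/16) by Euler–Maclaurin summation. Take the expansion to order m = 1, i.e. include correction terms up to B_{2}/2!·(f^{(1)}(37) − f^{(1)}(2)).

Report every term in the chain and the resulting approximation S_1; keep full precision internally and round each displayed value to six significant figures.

∫_2^37 x·e^(−x/16) dx evaluates to 170.196.
Boundary: ½(f(2) + f(37)) = ½(1.76499 + 3.66350) = 2.71424.
Integral + boundary = 172.910.
k=1: B_{2}/(2)! × [f^{(1)}(37) − f^{(1)}(2)] = 1/12 × (-0.129955 − 0.772185) = -0.0751783.

S_1 ≈ 172.835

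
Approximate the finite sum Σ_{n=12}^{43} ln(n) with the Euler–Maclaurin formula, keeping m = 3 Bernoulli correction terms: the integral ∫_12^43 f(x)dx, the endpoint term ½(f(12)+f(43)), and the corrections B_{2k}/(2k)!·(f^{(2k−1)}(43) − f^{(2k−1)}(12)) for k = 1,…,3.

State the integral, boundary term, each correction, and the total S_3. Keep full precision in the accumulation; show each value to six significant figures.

The integral term ∫_12^43 ln(x) dx = 100.913.
Endpoint term: (f(12) + f(43))/2 = (2.48491 + 3.76120)/2 = 3.12305.
Integral + boundary = 104.036.
Order-1 term: 1/12 · (0.0232558 − 0.0833333) = -0.00500646.
Partial sum through k=1: 104.031.
Order-2 term: −1/720 · (2.51550e-05 − 0.00115741) = 1.57257e-06.
Partial sum through k=2: 104.031.
Order-3 term: 1/30240 · (1.63256e-07 − 9.64506e-05) = -3.18411e-09.

S_3 ≈ 104.031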